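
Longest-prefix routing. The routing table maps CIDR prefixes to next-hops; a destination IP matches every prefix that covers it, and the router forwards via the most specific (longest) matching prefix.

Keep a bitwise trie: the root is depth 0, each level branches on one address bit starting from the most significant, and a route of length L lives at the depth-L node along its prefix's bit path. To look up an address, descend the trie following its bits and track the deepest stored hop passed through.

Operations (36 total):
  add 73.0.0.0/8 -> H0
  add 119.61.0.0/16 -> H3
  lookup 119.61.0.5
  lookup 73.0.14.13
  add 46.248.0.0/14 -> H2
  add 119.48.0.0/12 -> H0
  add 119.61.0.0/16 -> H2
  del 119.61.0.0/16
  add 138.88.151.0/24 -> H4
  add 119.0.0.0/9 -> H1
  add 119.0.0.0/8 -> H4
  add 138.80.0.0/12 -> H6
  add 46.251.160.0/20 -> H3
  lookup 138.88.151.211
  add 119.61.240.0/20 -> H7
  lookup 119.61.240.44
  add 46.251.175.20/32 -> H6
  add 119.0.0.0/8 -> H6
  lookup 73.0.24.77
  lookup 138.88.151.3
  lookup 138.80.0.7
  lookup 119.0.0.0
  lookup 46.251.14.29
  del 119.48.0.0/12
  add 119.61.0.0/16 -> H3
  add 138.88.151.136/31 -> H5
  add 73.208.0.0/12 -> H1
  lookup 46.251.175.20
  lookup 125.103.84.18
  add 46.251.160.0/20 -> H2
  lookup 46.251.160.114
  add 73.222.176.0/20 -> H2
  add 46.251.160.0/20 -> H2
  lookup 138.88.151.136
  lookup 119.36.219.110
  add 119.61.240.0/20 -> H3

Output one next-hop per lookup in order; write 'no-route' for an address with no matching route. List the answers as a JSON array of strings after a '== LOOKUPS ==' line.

Apply in order:
  + 73.0.0.0/8 (H0) depth=8
  + 119.61.0.0/16 (H3) depth=16
  lookup 119.61.0.5: bits 0111011100111101 walk d0:-→d1:-→d2:-→d3:-→d4:-→d5:-→d6:-→d7:-→d8:-→d9:-→d10:-→d11:-→d12:-→d13:-→d14:-→d15:-→d16:H3 -> H3
  lookup 73.0.14.13: bits 01001001 walk d0:-→d1:-→d2:-→d3:-→d4:-→d5:-→d6:-→d7:-→d8:H0 -> H0
  + 46.248.0.0/14 (H2) depth=14
  + 119.48.0.0/12 (H0) depth=12
  + 119.61.0.0/16 (H2) depth=16
  del 119.61.0.0/16 (clear depth 16)
  + 138.88.151.0/24 (H4) depth=24
  + 119.0.0.0/9 (H1) depth=9
  + 119.0.0.0/8 (H4) depth=8
  + 138.80.0.0/12 (H6) depth=12
  + 46.251.160.0/20 (H3) depth=20
  lookup 138.88.151.211: bits 100010100101100010010111 walk d0:-→d1:-→d2:-→d3:-→d4:-→d5:-→d6:-→d7:-→d8:-→d9:-→d10:-→d11:-→d12:H6→d13:-→d14:-→d15:-→d16:-→d17:-→d18:-→d19:-→d20:-→d21:-→d22:-→d23:-→d24:H4 -> H4
  + 119.61.240.0/20 (H7) depth=20
  lookup 119.61.240.44: bits 01110111001111011111 walk d0:-→d1:-→d2:-→d3:-→d4:-→d5:-→d6:-→d7:-→d8:H4→d9:H1→d10:-→d11:-→d12:H0→d13:-→d14:-→d15:-→d16:-→d17:-→d18:-→d19:-→d20:H7 -> H7
  + 46.251.175.20/32 (H6) depth=32
  + 119.0.0.0/8 (H6) depth=8
  lookup 73.0.24.77: bits 01001001 walk d0:-→d1:-→d2:-→d3:-→d4:-→d5:-→d6:-→d7:-→d8:H0 -> H0
  lookup 138.88.151.3: bits 100010100101100010010111 walk d0:-→d1:-→d2:-→d3:-→d4:-→d5:-→d6:-→d7:-→d8:-→d9:-→d10:-→d11:-→d12:H6→d13:-→d14:-→d15:-→d16:-→d17:-→d18:-→d19:-→d20:-→d21:-→d22:-→d23:-→d24:H4 -> H4
  lookup 138.80.0.7: bits 100010100101 walk d0:-→d1:-→d2:-→d3:-→d4:-→d5:-→d6:-→d7:-→d8:-→d9:-→d10:-→d11:-→d12:H6 -> H6
  lookup 119.0.0.0: bits 0111011100 walk d0:-→d1:-→d2:-→d3:-→d4:-→d5:-→d6:-→d7:-→d8:H6→d9:H1→d10:- -> H1
  lookup 46.251.14.29: bits 0010111011111011 walk d0:-→d1:-→d2:-→d3:-→d4:-→d5:-→d6:-→d7:-→d8:-→d9:-→d10:-→d11:-→d12:-→d13:-→d14:H2→d15:-→d16:- -> H2
  del 119.48.0.0/12 (clear depth 12)
  + 119.61.0.0/16 (H3) depth=16
  + 138.88.151.136/31 (H5) depth=31
  + 73.208.0.0/12 (H1) depth=12
  lookup 46.251.175.20: bits 00101110111110111010111100010100 walk d0:-→d1:-→d2:-→d3:-→d4:-→d5:-→d6:-→d7:-→d8:-→d9:-→d10:-→d11:-→d12:-→d13:-→d14:H2→d15:-→d16:-→d17:-→d18:-→d19:-→d20:H3→d21:-→d22:-→d23:-→d24:-→d25:-→d26:-→d27:-→d28:-→d29:-→d30:-→d31:-→d32:H6 -> H6
  lookup 125.103.84.18: bits 0111 walk d0:-→d1:-→d2:-→d3:-→d4:- -> no-route
  + 46.251.160.0/20 (H2) depth=20
  lookup 46.251.160.114: bits 00101110111110111010 walk d0:-→d1:-→d2:-→d3:-→d4:-→d5:-→d6:-→d7:-→d8:-→d9:-→d10:-→d11:-→d12:-→d13:-→d14:H2→d15:-→d16:-→d17:-→d18:-→d19:-→d20:H2 -> H2
  + 73.222.176.0/20 (H2) depth=20
  + 46.251.160.0/20 (H2) depth=20
  lookup 138.88.151.136: bits 1000101001011000100101111000100 walk d0:-→d1:-→d2:-→d3:-→d4:-→d5:-→d6:-→d7:-→d8:-→d9:-→d10:-→d11:-→d12:H6→d13:-→d14:-→d15:-→d16:-→d17:-→d18:-→d19:-→d20:-→d21:-→d22:-→d23:-→d24:H4→d25:-→d26:-→d27:-→d28:-→d29:-→d30:-→d31:H5 -> H5
  lookup 119.36.219.110: bits 01110111001 walk d0:-→d1:-→d2:-→d3:-→d4:-→d5:-→d6:-→d7:-→d8:H6→d9:H1→d10:-→d11:- -> H1
  + 119.61.240.0/20 (H3) depth=20

== LOOKUPS ==
["H3","H0","H4","H7","H0","H4","H6","H1","H2","H6","no-route","H2","H5","H1"]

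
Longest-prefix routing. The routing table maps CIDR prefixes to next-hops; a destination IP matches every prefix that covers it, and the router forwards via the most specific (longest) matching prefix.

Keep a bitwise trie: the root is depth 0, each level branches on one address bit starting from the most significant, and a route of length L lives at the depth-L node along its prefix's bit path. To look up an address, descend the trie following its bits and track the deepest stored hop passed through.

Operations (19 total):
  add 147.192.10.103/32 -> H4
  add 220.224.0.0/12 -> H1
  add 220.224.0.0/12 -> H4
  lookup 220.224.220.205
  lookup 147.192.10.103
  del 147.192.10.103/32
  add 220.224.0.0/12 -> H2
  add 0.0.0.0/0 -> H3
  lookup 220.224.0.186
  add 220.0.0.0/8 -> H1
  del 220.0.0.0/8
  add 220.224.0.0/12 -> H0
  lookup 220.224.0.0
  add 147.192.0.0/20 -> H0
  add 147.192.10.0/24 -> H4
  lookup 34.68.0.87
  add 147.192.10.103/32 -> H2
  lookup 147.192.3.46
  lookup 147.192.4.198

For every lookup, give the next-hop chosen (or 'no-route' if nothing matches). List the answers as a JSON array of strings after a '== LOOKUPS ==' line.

Apply in order:
  add 147.192.10.103/32 -> H4 at depth 32
  add 220.224.0.0/12 -> H1 at depth 12
  add 220.224.0.0/12 -> H4 at depth 12
  lookup 220.224.220.205: bits 110111001110 walk d0:-→d1:-→d2:-→d3:-→d4:-→d5:-→d6:-→d7:-→d8:-→d9:-→d10:-→d11:-→d12:H4 -> H4
  lookup 147.192.10.103: bits 10010011110000000000101001100111 walk d0:-→d1:-→d2:-→d3:-→d4:-→d5:-→d6:-→d7:-→d8:-→d9:-→d10:-→d11:-→d12:-→d13:-→d14:-→d15:-→d16:-→d17:-→d18:-→d19:-→d20:-→d21:-→d22:-→d23:-→d24:-→d25:-→d26:-→d27:-→d28:-→d29:-→d30:-→d31:-→d32:H4 -> H4
  - 147.192.10.103/32 clear@32
  add 220.224.0.0/12 -> H2 at depth 12
  add 0.0.0.0/0 -> H3 at depth 0
  lookup 220.224.0.186: bits 110111001110 walk d0:H3→d1:-→d2:-→d3:-→d4:-→d5:-→d6:-→d7:-→d8:-→d9:-→d10:-→d11:-→d12:H2 -> H2
  add 220.0.0.0/8 -> H1 at depth 8
  - 220.0.0.0/8 clear@8
  add 220.224.0.0/12 -> H0 at depth 12
  lookup 220.224.0.0: bits 110111001110 walk d0:H3→d1:-→d2:-→d3:-→d4:-→d5:-→d6:-→d7:-→d8:-→d9:-→d10:-→d11:-→d12:H0 -> H0
  add 147.192.0.0/20 -> H0 at depth 20
  add 147.192.10.0/24 -> H4 at depth 24
  lookup 34.68.0.87: bits ε walk d0:H3 -> H3
  add 147.192.10.103/32 -> H2 at depth 32
  lookup 147.192.3.46: bits 10010011110000000000 walk d0:H3→d1:-→d2:-→d3:-→d4:-→d5:-→d6:-→d7:-→d8:-→d9:-→d10:-→d11:-→d12:-→d13:-→d14:-→d15:-→d16:-→d17:-→d18:-→d19:-→d20:H0 -> H0
  lookup 147.192.4.198: bits 10010011110000000000 walk d0:H3→d1:-→d2:-→d3:-→d4:-→d5:-→d6:-→d7:-→d8:-→d9:-→d10:-→d11:-→d12:-→d13:-→d14:-→d15:-→d16:-→d17:-→d18:-→d19:-→d20:H0 -> H0

== LOOKUPS ==
["H4","H4","H2","H0","H3","H0","H0"]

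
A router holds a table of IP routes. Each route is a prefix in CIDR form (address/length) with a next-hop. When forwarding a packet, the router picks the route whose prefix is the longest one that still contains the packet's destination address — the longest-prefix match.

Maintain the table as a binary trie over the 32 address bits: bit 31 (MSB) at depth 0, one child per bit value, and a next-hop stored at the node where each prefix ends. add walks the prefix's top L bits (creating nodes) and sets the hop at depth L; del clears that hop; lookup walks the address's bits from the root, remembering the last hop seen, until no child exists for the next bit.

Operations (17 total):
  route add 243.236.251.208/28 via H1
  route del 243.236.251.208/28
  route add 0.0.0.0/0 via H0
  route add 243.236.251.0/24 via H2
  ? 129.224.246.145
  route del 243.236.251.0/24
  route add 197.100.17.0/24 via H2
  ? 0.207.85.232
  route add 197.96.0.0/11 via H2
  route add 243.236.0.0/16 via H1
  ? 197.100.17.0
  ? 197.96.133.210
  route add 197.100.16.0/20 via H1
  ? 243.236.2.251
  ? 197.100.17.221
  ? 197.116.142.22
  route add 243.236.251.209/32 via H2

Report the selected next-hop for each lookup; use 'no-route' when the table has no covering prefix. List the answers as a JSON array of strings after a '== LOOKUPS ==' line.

Process each operation:
  add 243.236.251.208/28 -> H1 at depth 28
  del 243.236.251.208/28 (clear depth 28)
  add 0.0.0.0/0 -> H0 at depth 0
  add 243.236.251.0/24 -> H2 at depth 24
  ? 129.224.246.145  path d0:H0→d1:-  best=H0
  del 243.236.251.0/24 (clear depth 24)
  add 197.100.17.0/24 -> H2 at depth 24
  ? 0.207.85.232  path d0:H0  best=H0
  add 197.96.0.0/11 -> H2 at depth 11
  add 243.236.0.0/16 -> H1 at depth 16
  ? 197.100.17.0  path d0:H0→d1:-→d2:-→d3:-→d4:-→d5:-→d6:-→d7:-→d8:-→d9:-→d10:-→d11:H2→d12:-→d13:-→d14:-→d15:-→d16:-→d17:-→d18:-→d19:-→d20:-→d21:-→d22:-→d23:-→d24:H2  best=H2
  ? 197.96.133.210  path d0:H0→d1:-→d2:-→d3:-→d4:-→d5:-→d6:-→d7:-→d8:-→d9:-→d10:-→d11:H2→d12:-→d13:-  best=H2
  add 197.100.16.0/20 -> H1 at depth 20
  ? 243.236.2.251  path d0:H0→d1:-→d2:-→d3:-→d4:-→d5:-→d6:-→d7:-→d8:-→d9:-→d10:-→d11:-→d12:-→d13:-→d14:-→d15:-→d16:H1  best=H1
  ? 197.100.17.221  path d0:H0→d1:-→d2:-→d3:-→d4:-→d5:-→d6:-→d7:-→d8:-→d9:-→d10:-→d11:H2→d12:-→d13:-→d14:-→d15:-→d16:-→d17:-→d18:-→d19:-→d20:H1→d21:-→d22:-→d23:-→d24:H2  best=H2
  ? 197.116.142.22  path d0:H0→d1:-→d2:-→d3:-→d4:-→d5:-→d6:-→d7:-→d8:-→d9:-→d10:-→d11:H2  best=H2
  add 243.236.251.209/32 -> H2 at depth 32

== LOOKUPS ==
["H0","H0","H2","H2","H1","H2","H2"]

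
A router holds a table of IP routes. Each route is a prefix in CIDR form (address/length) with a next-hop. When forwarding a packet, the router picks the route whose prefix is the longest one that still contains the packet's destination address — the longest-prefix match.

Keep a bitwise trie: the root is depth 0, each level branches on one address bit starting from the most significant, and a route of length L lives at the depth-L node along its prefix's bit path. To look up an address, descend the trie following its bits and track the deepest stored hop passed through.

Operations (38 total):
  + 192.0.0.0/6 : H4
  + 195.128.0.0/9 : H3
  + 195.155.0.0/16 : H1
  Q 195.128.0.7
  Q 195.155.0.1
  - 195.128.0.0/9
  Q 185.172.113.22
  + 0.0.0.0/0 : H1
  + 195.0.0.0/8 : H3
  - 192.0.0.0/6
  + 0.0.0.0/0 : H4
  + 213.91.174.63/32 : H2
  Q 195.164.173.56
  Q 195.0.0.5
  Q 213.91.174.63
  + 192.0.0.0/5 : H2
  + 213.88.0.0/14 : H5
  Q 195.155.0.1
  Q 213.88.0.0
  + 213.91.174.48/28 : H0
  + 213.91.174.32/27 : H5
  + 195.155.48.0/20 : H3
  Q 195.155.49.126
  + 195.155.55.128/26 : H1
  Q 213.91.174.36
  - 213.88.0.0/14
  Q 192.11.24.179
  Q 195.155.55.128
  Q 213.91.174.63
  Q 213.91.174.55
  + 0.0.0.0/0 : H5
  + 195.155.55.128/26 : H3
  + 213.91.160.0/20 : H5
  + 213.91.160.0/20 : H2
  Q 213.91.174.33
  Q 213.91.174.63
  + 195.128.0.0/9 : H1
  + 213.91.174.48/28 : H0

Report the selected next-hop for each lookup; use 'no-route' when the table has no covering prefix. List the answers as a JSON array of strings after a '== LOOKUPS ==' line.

Apply in order:
  add 192.0.0.0/6 -> H4 at depth 6
  add 195.128.0.0/9 -> H3 at depth 9
  add 195.155.0.0/16 -> H1 at depth 16
  lookup 195.128.0.7: bits 11000011100 walk d0:-→d1:-→d2:-→d3:-→d4:-→d5:-→d6:H4→d7:-→d8:-→d9:H3→d10:-→d11:- -> H3
  lookup 195.155.0.1: bits 1100001110011011 walk d0:-→d1:-→d2:-→d3:-→d4:-→d5:-→d6:H4→d7:-→d8:-→d9:H3→d10:-→d11:-→d12:-→d13:-→d14:-→d15:-→d16:H1 -> H1
  del 195.128.0.0/9 (clear depth 9)
  lookup 185.172.113.22: bits 1 walk d0:-→d1:- -> no-route
  add 0.0.0.0/0 -> H1 at depth 0
  add 195.0.0.0/8 -> H3 at depth 8
  del 192.0.0.0/6 (clear depth 6)
  add 0.0.0.0/0 -> H4 at depth 0
  add 213.91.174.63/32 -> H2 at depth 32
  lookup 195.164.173.56: bits 1100001110 walk d0:H4→d1:-→d2:-→d3:-→d4:-→d5:-→d6:-→d7:-→d8:H3→d9:-→d10:- -> H3
  lookup 195.0.0.5: bits 11000011 walk d0:H4→d1:-→d2:-→d3:-→d4:-→d5:-→d6:-→d7:-→d8:H3 -> H3
  lookup 213.91.174.63: bits 11010101010110111010111000111111 walk d0:H4→d1:-→d2:-→d3:-→d4:-→d5:-→d6:-→d7:-→d8:-→d9:-→d10:-→d11:-→d12:-→d13:-→d14:-→d15:-→d16:-→d17:-→d18:-→d19:-→d20:-→d21:-→d22:-→d23:-→d24:-→d25:-→d26:-→d27:-→d28:-→d29:-→d30:-→d31:-→d32:H2 -> H2
  add 192.0.0.0/5 -> H2 at depth 5
  add 213.88.0.0/14 -> H5 at depth 14
  lookup 195.155.0.1: bits 1100001110011011 walk d0:H4→d1:-→d2:-→d3:-→d4:-→d5:H2→d6:-→d7:-→d8:H3→d9:-→d10:-→d11:-→d12:-→d13:-→d14:-→d15:-→d16:H1 -> H1
  lookup 213.88.0.0: bits 11010101010110 walk d0:H4→d1:-→d2:-→d3:-→d4:-→d5:-→d6:-→d7:-→d8:-→d9:-→d10:-→d11:-→d12:-→d13:-→d14:H5 -> H5
  add 213.91.174.48/28 -> H0 at depth 28
  add 213.91.174.32/27 -> H5 at depth 27
  add 195.155.48.0/20 -> H3 at depth 20
  lookup 195.155.49.126: bits 11000011100110110011 walk d0:H4→d1:-→d2:-→d3:-→d4:-→d5:H2→d6:-→d7:-→d8:H3→d9:-→d10:-→d11:-→d12:-→d13:-→d14:-→d15:-→d16:H1→d17:-→d18:-→d19:-→d20:H3 -> H3
  add 195.155.55.128/26 -> H1 at depth 26
  lookup 213.91.174.36: bits 110101010101101110101110001 walk d0:H4→d1:-→d2:-→d3:-→d4:-→d5:-→d6:-→d7:-→d8:-→d9:-→d10:-→d11:-→d12:-→d13:-→d14:H5→d15:-→d16:-→d17:-→d18:-→d19:-→d20:-→d21:-→d22:-→d23:-→d24:-→d25:-→d26:-→d27:H5 -> H5
  del 213.88.0.0/14 (clear depth 14)
  lookup 192.11.24.179: bits 110000 walk d0:H4→d1:-→d2:-→d3:-→d4:-→d5:H2→d6:- -> H2
  lookup 195.155.55.128: bits 11000011100110110011011110 walk d0:H4→d1:-→d2:-→d3:-→d4:-→d5:H2→d6:-→d7:-→d8:H3→d9:-→d10:-→d11:-→d12:-→d13:-→d14:-→d15:-→d16:H1→d17:-→d18:-→d19:-→d20:H3→d21:-→d22:-→d23:-→d24:-→d25:-→d26:H1 -> H1
  lookup 213.91.174.63: bits 11010101010110111010111000111111 walk d0:H4→d1:-→d2:-→d3:-→d4:-→d5:-→d6:-→d7:-→d8:-→d9:-→d10:-→d11:-→d12:-→d13:-→d14:-→d15:-→d16:-→d17:-→d18:-→d19:-→d20:-→d21:-→d22:-→d23:-→d24:-→d25:-→d26:-→d27:H5→d28:H0→d29:-→d30:-→d31:-→d32:H2 -> H2
  lookup 213.91.174.55: bits 1101010101011011101011100011 walk d0:H4→d1:-→d2:-→d3:-→d4:-→d5:-→d6:-→d7:-→d8:-→d9:-→d10:-→d11:-→d12:-→d13:-→d14:-→d15:-→d16:-→d17:-→d18:-→d19:-→d20:-→d21:-→d22:-→d23:-→d24:-→d25:-→d26:-→d27:H5→d28:H0 -> H0
  add 0.0.0.0/0 -> H5 at depth 0
  add 195.155.55.128/26 -> H3 at depth 26
  add 213.91.160.0/20 -> H5 at depth 20
  add 213.91.160.0/20 -> H2 at depth 20
  lookup 213.91.174.33: bits 110101010101101110101110001 walk d0:H5→d1:-→d2:-→d3:-→d4:-→d5:-→d6:-→d7:-→d8:-→d9:-→d10:-→d11:-→d12:-→d13:-→d14:-→d15:-→d16:-→d17:-→d18:-→d19:-→d20:H2→d21:-→d22:-→d23:-→d24:-→d25:-→d26:-→d27:H5 -> H5
  lookup 213.91.174.63: bits 11010101010110111010111000111111 walk d0:H5→d1:-→d2:-→d3:-→d4:-→d5:-→d6:-→d7:-→d8:-→d9:-→d10:-→d11:-→d12:-→d13:-→d14:-→d15:-→d16:-→d17:-→d18:-→d19:-→d20:H2→d21:-→d22:-→d23:-→d24:-→d25:-→d26:-→d27:H5→d28:H0→d29:-→d30:-→d31:-→d32:H2 -> H2
  add 195.128.0.0/9 -> H1 at depth 9
  add 213.91.174.48/28 -> H0 at depth 28

== LOOKUPS ==
["H3","H1","no-route","H3","H3","H2","H1","H5","H3","H5","H2","H1","H2","H0","H5","H2"]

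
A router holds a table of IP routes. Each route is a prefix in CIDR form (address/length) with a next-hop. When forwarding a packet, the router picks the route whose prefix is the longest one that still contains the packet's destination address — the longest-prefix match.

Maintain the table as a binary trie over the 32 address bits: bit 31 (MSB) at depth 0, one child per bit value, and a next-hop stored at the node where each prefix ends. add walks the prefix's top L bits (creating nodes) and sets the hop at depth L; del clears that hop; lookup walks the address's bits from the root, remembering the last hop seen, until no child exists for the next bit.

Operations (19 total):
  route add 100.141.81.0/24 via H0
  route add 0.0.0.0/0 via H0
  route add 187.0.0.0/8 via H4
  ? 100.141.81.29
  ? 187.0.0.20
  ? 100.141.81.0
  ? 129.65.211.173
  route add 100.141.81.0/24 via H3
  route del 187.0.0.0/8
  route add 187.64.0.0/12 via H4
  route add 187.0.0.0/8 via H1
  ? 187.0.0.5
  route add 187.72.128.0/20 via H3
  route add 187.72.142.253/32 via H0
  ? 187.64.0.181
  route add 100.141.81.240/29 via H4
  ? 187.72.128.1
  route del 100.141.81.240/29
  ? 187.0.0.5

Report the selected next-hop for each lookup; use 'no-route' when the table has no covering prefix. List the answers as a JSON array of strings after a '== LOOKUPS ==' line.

Apply in order:
  + 100.141.81.0/24 (H0) depth=24
  + 0.0.0.0/0 (H0) depth=0
  + 187.0.0.0/8 (H4) depth=8
  lookup 100.141.81.29: bits 011001001000110101010001 walk d0:H0→d1:-→d2:-→d3:-→d4:-→d5:-→d6:-→d7:-→d8:-→d9:-→d10:-→d11:-→d12:-→d13:-→d14:-→d15:-→d16:-→d17:-→d18:-→d19:-→d20:-→d21:-→d22:-→d23:-→d24:H0 -> H0
  lookup 187.0.0.20: bits 10111011 walk d0:H0→d1:-→d2:-→d3:-→d4:-→d5:-→d6:-→d7:-→d8:H4 -> H4
  lookup 100.141.81.0: bits 011001001000110101010001 walk d0:H0→d1:-→d2:-→d3:-→d4:-→d5:-→d6:-→d7:-→d8:-→d9:-→d10:-→d11:-→d12:-→d13:-→d14:-→d15:-→d16:-→d17:-→d18:-→d19:-→d20:-→d21:-→d22:-→d23:-→d24:H0 -> H0
  lookup 129.65.211.173: bits 10 walk d0:H0→d1:-→d2:- -> H0
  + 100.141.81.0/24 (H3) depth=24
  - 187.0.0.0/8 clear@8
  + 187.64.0.0/12 (H4) depth=12
  + 187.0.0.0/8 (H1) depth=8
  lookup 187.0.0.5: bits 101110110 walk d0:H0→d1:-→d2:-→d3:-→d4:-→d5:-→d6:-→d7:-→d8:H1→d9:- -> H1
  + 187.72.128.0/20 (H3) depth=20
  + 187.72.142.253/32 (H0) depth=32
  lookup 187.64.0.181: bits 101110110100 walk d0:H0→d1:-→d2:-→d3:-→d4:-→d5:-→d6:-→d7:-→d8:H1→d9:-→d10:-→d11:-→d12:H4 -> H4
  + 100.141.81.240/29 (H4) depth=29
  lookup 187.72.128.1: bits 10111011010010001000 walk d0:H0→d1:-→d2:-→d3:-→d4:-→d5:-→d6:-→d7:-→d8:H1→d9:-→d10:-→d11:-→d12:H4→d13:-→d14:-→d15:-→d16:-→d17:-→d18:-→d19:-→d20:H3 -> H3
  - 100.141.81.240/29 clear@29
  lookup 187.0.0.5: bits 101110110 walk d0:H0→d1:-→d2:-→d3:-→d4:-→d5:-→d6:-→d7:-→d8:H1→d9:- -> H1

== LOOKUPS ==
["H0","H4","H0","H0","H1","H4","H3","H1"]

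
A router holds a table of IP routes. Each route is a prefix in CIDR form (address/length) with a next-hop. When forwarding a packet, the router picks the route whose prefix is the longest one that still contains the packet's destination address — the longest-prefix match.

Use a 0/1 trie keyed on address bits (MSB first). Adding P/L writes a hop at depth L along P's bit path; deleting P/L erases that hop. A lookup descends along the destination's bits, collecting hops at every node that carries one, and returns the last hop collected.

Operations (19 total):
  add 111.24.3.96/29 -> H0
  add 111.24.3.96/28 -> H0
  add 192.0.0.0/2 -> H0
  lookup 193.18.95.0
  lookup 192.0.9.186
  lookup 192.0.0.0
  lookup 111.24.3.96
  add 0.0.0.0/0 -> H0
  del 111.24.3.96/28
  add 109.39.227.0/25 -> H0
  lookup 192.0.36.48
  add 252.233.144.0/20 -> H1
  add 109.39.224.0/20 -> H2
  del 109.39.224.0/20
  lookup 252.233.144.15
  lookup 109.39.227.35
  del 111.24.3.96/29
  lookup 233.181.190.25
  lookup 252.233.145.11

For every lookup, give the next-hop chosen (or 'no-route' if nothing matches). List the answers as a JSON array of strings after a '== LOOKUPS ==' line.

Process each operation:
  + 111.24.3.96/29 (H0) depth=29
  + 111.24.3.96/28 (H0) depth=28
  + 192.0.0.0/2 (H0) depth=2
  Q 193.18.95.0: descend 11 ; hops seen [H0] ; pick H0
  Q 192.0.9.186: descend 11 ; hops seen [H0] ; pick H0
  Q 192.0.0.0: descend 11 ; hops seen [H0] ; pick H0
  Q 111.24.3.96: descend 01101111000110000000001101100 ; hops seen [H0,H0] ; pick H0
  + 0.0.0.0/0 (H0) depth=0
  del 111.24.3.96/28 (clear depth 28)
  + 109.39.227.0/25 (H0) depth=25
  Q 192.0.36.48: descend 11 ; hops seen [H0,H0] ; pick H0
  + 252.233.144.0/20 (H1) depth=20
  + 109.39.224.0/20 (H2) depth=20
  del 109.39.224.0/20 (clear depth 20)
  Q 252.233.144.15: descend 11111100111010011001 ; hops seen [H0,H0,H1] ; pick H1
  Q 109.39.227.35: descend 0110110100100111111000110 ; hops seen [H0,H0] ; pick H0
  del 111.24.3.96/29 (clear depth 29)
  Q 233.181.190.25: descend 111 ; hops seen [H0,H0] ; pick H0
  Q 252.233.145.11: descend 11111100111010011001 ; hops seen [H0,H0,H1] ; pick H1

== LOOKUPS ==
["H0","H0","H0","H0","H0","H1","H0","H0","H1"]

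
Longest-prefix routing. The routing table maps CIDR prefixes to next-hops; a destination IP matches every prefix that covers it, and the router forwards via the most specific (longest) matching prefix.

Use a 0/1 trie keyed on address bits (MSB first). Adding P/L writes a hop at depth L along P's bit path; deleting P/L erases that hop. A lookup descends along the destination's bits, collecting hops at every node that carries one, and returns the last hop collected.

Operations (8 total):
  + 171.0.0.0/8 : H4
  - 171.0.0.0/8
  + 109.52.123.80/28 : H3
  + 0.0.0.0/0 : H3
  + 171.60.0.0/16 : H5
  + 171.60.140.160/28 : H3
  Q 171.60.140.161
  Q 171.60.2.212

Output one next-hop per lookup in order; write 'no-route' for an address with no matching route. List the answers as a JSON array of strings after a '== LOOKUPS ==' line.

Process each operation:
  + 171.0.0.0/8 (H4) depth=8
  - 171.0.0.0/8 clear@8
  + 109.52.123.80/28 (H3) depth=28
  + 0.0.0.0/0 (H3) depth=0
  + 171.60.0.0/16 (H5) depth=16
  + 171.60.140.160/28 (H3) depth=28
  lookup 171.60.140.161: bits 1010101100111100100011001010 walk d0:H3→d1:-→d2:-→d3:-→d4:-→d5:-→d6:-→d7:-→d8:-→d9:-→d10:-→d11:-→d12:-→d13:-→d14:-→d15:-→d16:H5→d17:-→d18:-→d19:-→d20:-→d21:-→d22:-→d23:-→d24:-→d25:-→d26:-→d27:-→d28:H3 -> H3
  lookup 171.60.2.212: bits 1010101100111100 walk d0:H3→d1:-→d2:-→d3:-→d4:-→d5:-→d6:-→d7:-→d8:-→d9:-→d10:-→d11:-→d12:-→d13:-→d14:-→d15:-→d16:H5 -> H5

== LOOKUPS ==
["H3","H5"]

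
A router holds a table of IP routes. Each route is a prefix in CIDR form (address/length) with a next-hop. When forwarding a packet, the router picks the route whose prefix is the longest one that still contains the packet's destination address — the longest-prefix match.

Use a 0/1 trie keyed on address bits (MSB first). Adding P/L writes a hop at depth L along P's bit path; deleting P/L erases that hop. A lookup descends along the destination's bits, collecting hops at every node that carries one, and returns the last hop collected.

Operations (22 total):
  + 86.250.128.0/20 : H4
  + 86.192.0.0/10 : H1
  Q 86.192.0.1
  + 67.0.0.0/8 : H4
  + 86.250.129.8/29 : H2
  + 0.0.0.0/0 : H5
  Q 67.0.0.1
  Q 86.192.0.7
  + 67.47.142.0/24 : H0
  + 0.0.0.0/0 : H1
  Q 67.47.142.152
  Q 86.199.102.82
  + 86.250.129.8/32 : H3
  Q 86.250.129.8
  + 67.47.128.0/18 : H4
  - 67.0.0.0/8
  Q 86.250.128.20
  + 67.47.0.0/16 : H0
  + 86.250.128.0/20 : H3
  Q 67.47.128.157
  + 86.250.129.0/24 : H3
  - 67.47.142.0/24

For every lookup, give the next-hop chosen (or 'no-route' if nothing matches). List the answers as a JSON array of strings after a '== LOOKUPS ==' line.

Trace:
  add 86.250.128.0/20 -> H4 at depth 20
  add 86.192.0.0/10 -> H1 at depth 10
  Q 86.192.0.1: descend 0101011011 ; hops seen [H1] ; pick H1
  add 67.0.0.0/8 -> H4 at depth 8
  add 86.250.129.8/29 -> H2 at depth 29
  add 0.0.0.0/0 -> H5 at depth 0
  Q 67.0.0.1: descend 01000011 ; hops seen [H5,H4] ; pick H4
  Q 86.192.0.7: descend 0101011011 ; hops seen [H5,H1] ; pick H1
  add 67.47.142.0/24 -> H0 at depth 24
  add 0.0.0.0/0 -> H1 at depth 0
  Q 67.47.142.152: descend 010000110010111110001110 ; hops seen [H1,H4,H0] ; pick H0
  Q 86.199.102.82: descend 0101011011 ; hops seen [H1,H1] ; pick H1
  add 86.250.129.8/32 -> H3 at depth 32
  Q 86.250.129.8: descend 01010110111110101000000100001000 ; hops seen [H1,H1,H4,H2,H3] ; pick H3
  add 67.47.128.0/18 -> H4 at depth 18
  del 67.0.0.0/8 (clear depth 8)
  Q 86.250.128.20: descend 01010110111110101000000 ; hops seen [H1,H1,H4] ; pick H4
  add 67.47.0.0/16 -> H0 at depth 16
  add 86.250.128.0/20 -> H3 at depth 20
  Q 67.47.128.157: descend 01000011001011111000 ; hops seen [H1,H0,H4] ; pick H4
  add 86.250.129.0/24 -> H3 at depth 24
  del 67.47.142.0/24 (clear depth 24)

== LOOKUPS ==
["H1","H4","H1","H0","H1","H3","H4","H4"]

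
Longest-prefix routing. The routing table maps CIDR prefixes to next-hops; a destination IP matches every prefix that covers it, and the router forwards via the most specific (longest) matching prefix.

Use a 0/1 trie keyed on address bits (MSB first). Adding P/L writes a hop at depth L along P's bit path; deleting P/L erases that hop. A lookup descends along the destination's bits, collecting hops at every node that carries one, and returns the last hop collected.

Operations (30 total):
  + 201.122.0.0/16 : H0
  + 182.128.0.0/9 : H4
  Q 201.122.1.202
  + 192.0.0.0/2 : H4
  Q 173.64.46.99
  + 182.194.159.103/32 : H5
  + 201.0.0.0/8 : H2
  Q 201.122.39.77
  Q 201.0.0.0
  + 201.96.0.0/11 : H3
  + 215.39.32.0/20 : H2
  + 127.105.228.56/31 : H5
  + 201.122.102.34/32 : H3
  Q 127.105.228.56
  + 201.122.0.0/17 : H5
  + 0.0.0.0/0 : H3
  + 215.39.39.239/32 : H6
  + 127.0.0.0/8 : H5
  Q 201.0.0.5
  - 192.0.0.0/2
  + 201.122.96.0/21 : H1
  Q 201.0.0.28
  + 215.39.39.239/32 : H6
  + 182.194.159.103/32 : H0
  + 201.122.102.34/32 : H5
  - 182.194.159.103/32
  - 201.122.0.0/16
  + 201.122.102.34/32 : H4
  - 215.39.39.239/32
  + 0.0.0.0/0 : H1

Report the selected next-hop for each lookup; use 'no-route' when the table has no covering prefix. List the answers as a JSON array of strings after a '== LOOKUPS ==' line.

Process each operation:
  + 201.122.0.0/16 (H0) depth=16
  + 182.128.0.0/9 (H4) depth=9
  Q 201.122.1.202: descend 1100100101111010 ; hops seen [H0] ; pick H0
  + 192.0.0.0/2 (H4) depth=2
  Q 173.64.46.99: descend 101 ; hops seen [∅] ; pick no-route
  + 182.194.159.103/32 (H5) depth=32
  + 201.0.0.0/8 (H2) depth=8
  Q 201.122.39.77: descend 1100100101111010 ; hops seen [H4,H2,H0] ; pick H0
  Q 201.0.0.0: descend 110010010 ; hops seen [H4,H2] ; pick H2
  + 201.96.0.0/11 (H3) depth=11
  + 215.39.32.0/20 (H2) depth=20
  + 127.105.228.56/31 (H5) depth=31
  + 201.122.102.34/32 (H3) depth=32
  Q 127.105.228.56: descend 0111111101101001111001000011100 ; hops seen [H5] ; pick H5
  + 201.122.0.0/17 (H5) depth=17
  + 0.0.0.0/0 (H3) depth=0
  + 215.39.39.239/32 (H6) depth=32
  + 127.0.0.0/8 (H5) depth=8
  Q 201.0.0.5: descend 110010010 ; hops seen [H3,H4,H2] ; pick H2
  del 192.0.0.0/2 (clear depth 2)
  + 201.122.96.0/21 (H1) depth=21
  Q 201.0.0.28: descend 110010010 ; hops seen [H3,H2] ; pick H2
  + 215.39.39.239/32 (H6) depth=32
  + 182.194.159.103/32 (H0) depth=32
  + 201.122.102.34/32 (H5) depth=32
  del 182.194.159.103/32 (clear depth 32)
  del 201.122.0.0/16 (clear depth 16)
  + 201.122.102.34/32 (H4) depth=32
  del 215.39.39.239/32 (clear depth 32)
  + 0.0.0.0/0 (H1) depth=0

== LOOKUPS ==
["H0","no-route","H0","H2","H5","H2","H2"]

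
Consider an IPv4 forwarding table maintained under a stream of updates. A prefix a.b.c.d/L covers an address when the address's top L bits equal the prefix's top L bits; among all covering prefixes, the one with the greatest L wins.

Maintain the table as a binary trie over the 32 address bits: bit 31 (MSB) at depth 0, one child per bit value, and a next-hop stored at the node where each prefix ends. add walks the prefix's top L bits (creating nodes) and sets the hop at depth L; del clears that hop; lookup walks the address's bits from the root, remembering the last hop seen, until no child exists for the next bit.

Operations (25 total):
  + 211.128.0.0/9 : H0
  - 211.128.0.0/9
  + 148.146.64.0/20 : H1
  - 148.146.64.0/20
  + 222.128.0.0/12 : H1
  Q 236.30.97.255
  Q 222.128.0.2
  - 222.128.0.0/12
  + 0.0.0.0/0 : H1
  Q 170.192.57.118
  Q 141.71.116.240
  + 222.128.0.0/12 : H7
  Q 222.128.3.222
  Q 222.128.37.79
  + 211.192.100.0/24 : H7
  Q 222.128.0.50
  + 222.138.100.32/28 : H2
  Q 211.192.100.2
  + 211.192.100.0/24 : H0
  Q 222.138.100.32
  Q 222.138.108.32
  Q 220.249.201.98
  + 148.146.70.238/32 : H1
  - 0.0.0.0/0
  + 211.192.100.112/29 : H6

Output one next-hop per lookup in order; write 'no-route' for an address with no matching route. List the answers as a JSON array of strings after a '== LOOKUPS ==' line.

Apply in order:
  add 211.128.0.0/9 -> H0 at depth 9
  - 211.128.0.0/9 clear@9
  add 148.146.64.0/20 -> H1 at depth 20
  - 148.146.64.0/20 clear@20
  add 222.128.0.0/12 -> H1 at depth 12
  Q 236.30.97.255: descend 11 ; hops seen [∅] ; pick no-route
  Q 222.128.0.2: descend 110111101000 ; hops seen [H1] ; pick H1
  - 222.128.0.0/12 clear@12
  add 0.0.0.0/0 -> H1 at depth 0
  Q 170.192.57.118: descend 10 ; hops seen [H1] ; pick H1
  Q 141.71.116.240: descend 100 ; hops seen [H1] ; pick H1
  add 222.128.0.0/12 -> H7 at depth 12
  Q 222.128.3.222: descend 110111101000 ; hops seen [H1,H7] ; pick H7
  Q 222.128.37.79: descend 110111101000 ; hops seen [H1,H7] ; pick H7
  add 211.192.100.0/24 -> H7 at depth 24
  Q 222.128.0.50: descend 110111101000 ; hops seen [H1,H7] ; pick H7
  add 222.138.100.32/28 -> H2 at depth 28
  Q 211.192.100.2: descend 110100111100000001100100 ; hops seen [H1,H7] ; pick H7
  add 211.192.100.0/24 -> H0 at depth 24
  Q 222.138.100.32: descend 1101111010001010011001000010 ; hops seen [H1,H7,H2] ; pick H2
  Q 222.138.108.32: descend 11011110100010100110 ; hops seen [H1,H7] ; pick H7
  Q 220.249.201.98: descend 110111 ; hops seen [H1] ; pick H1
  add 148.146.70.238/32 -> H1 at depth 32
  - 0.0.0.0/0 clear@0
  add 211.192.100.112/29 -> H6 at depth 29

== LOOKUPS ==
["no-route","H1","H1","H1","H7","H7","H7","H7","H2","H7","H1"]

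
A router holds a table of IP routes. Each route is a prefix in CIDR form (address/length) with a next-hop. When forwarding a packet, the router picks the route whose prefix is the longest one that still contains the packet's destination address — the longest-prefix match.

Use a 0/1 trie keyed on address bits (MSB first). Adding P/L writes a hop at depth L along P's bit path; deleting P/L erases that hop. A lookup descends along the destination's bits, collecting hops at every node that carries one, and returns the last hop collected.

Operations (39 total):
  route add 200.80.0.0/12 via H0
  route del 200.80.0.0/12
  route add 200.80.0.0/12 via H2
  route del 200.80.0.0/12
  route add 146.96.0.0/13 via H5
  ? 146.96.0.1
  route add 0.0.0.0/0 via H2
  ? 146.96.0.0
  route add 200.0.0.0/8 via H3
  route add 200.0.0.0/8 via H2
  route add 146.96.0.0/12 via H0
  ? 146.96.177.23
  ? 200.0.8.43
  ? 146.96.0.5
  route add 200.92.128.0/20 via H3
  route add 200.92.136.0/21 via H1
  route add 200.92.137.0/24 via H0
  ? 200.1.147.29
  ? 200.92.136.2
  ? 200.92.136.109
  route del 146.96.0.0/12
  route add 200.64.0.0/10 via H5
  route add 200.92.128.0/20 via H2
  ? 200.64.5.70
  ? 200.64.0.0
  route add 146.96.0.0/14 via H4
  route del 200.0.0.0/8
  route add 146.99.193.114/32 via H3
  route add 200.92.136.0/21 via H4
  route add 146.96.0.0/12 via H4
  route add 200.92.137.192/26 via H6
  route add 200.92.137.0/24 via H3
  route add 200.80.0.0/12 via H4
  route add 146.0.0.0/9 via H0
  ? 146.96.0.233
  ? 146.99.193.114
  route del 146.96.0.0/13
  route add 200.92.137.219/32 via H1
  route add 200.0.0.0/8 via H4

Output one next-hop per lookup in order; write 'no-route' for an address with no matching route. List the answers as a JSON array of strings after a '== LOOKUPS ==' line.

Apply in order:
  add 200.80.0.0/12 -> H0 at depth 12
  - 200.80.0.0/12 clear@12
  add 200.80.0.0/12 -> H2 at depth 12
  - 200.80.0.0/12 clear@12
  add 146.96.0.0/13 -> H5 at depth 13
  lookup 146.96.0.1: bits 1001001001100 walk d0:-→d1:-→d2:-→d3:-→d4:-→d5:-→d6:-→d7:-→d8:-→d9:-→d10:-→d11:-→d12:-→d13:H5 -> H5
  add 0.0.0.0/0 -> H2 at depth 0
  lookup 146.96.0.0: bits 1001001001100 walk d0:H2→d1:-→d2:-→d3:-→d4:-→d5:-→d6:-→d7:-→d8:-→d9:-→d10:-→d11:-→d12:-→d13:H5 -> H5
  add 200.0.0.0/8 -> H3 at depth 8
  add 200.0.0.0/8 -> H2 at depth 8
  add 146.96.0.0/12 -> H0 at depth 12
  lookup 146.96.177.23: bits 1001001001100 walk d0:H2→d1:-→d2:-→d3:-→d4:-→d5:-→d6:-→d7:-→d8:-→d9:-→d10:-→d11:-→d12:H0→d13:H5 -> H5
  lookup 200.0.8.43: bits 110010000 walk d0:H2→d1:-→d2:-→d3:-→d4:-→d5:-→d6:-→d7:-→d8:H2→d9:- -> H2
  lookup 146.96.0.5: bits 1001001001100 walk d0:H2→d1:-→d2:-→d3:-→d4:-→d5:-→d6:-→d7:-→d8:-→d9:-→d10:-→d11:-→d12:H0→d13:H5 -> H5
  add 200.92.128.0/20 -> H3 at depth 20
  add 200.92.136.0/21 -> H1 at depth 21
  add 200.92.137.0/24 -> H0 at depth 24
  lookup 200.1.147.29: bits 110010000 walk d0:H2→d1:-→d2:-→d3:-→d4:-→d5:-→d6:-→d7:-→d8:H2→d9:- -> H2
  lookup 200.92.136.2: bits 11001000010111001000100 walk d0:H2→d1:-→d2:-→d3:-→d4:-→d5:-→d6:-→d7:-→d8:H2→d9:-→d10:-→d11:-→d12:-→d13:-→d14:-→d15:-→d16:-→d17:-→d18:-→d19:-→d20:H3→d21:H1→d22:-→d23:- -> H1
  lookup 200.92.136.109: bits 11001000010111001000100 walk d0:H2→d1:-→d2:-→d3:-→d4:-→d5:-→d6:-→d7:-→d8:H2→d9:-→d10:-→d11:-→d12:-→d13:-→d14:-→d15:-→d16:-→d17:-→d18:-→d19:-→d20:H3→d21:H1→d22:-→d23:- -> H1
  - 146.96.0.0/12 clear@12
  add 200.64.0.0/10 -> H5 at depth 10
  add 200.92.128.0/20 -> H2 at depth 20
  lookup 200.64.5.70: bits 11001000010 walk d0:H2→d1:-→d2:-→d3:-→d4:-→d5:-→d6:-→d7:-→d8:H2→d9:-→d10:H5→d11:- -> H5
  lookup 200.64.0.0: bits 11001000010 walk d0:H2→d1:-→d2:-→d3:-→d4:-→d5:-→d6:-→d7:-→d8:H2→d9:-→d10:H5→d11:- -> H5
  add 146.96.0.0/14 -> H4 at depth 14
  - 200.0.0.0/8 clear@8
  add 146.99.193.114/32 -> H3 at depth 32
  add 200.92.136.0/21 -> H4 at depth 21
  add 146.96.0.0/12 -> H4 at depth 12
  add 200.92.137.192/26 -> H6 at depth 26
  add 200.92.137.0/24 -> H3 at depth 24
  add 200.80.0.0/12 -> H4 at depth 12
  add 146.0.0.0/9 -> H0 at depth 9
  lookup 146.96.0.233: bits 10010010011000 walk d0:H2→d1:-→d2:-→d3:-→d4:-→d5:-→d6:-→d7:-→d8:-→d9:H0→d10:-→d11:-→d12:H4→d13:H5→d14:H4 -> H4
  lookup 146.99.193.114: bits 10010010011000111100000101110010 walk d0:H2→d1:-→d2:-→d3:-→d4:-→d5:-→d6:-→d7:-→d8:-→d9:H0→d10:-→d11:-→d12:H4→d13:H5→d14:H4→d15:-→d16:-→d17:-→d18:-→d19:-→d20:-→d21:-→d22:-→d23:-→d24:-→d25:-→d26:-→d27:-→d28:-→d29:-→d30:-→d31:-→d32:H3 -> H3
  - 146.96.0.0/13 clear@13
  add 200.92.137.219/32 -> H1 at depth 32
  add 200.0.0.0/8 -> H4 at depth 8

== LOOKUPS ==
["H5","H5","H5","H2","H5","H2","H1","H1","H5","H5","H4","H3"]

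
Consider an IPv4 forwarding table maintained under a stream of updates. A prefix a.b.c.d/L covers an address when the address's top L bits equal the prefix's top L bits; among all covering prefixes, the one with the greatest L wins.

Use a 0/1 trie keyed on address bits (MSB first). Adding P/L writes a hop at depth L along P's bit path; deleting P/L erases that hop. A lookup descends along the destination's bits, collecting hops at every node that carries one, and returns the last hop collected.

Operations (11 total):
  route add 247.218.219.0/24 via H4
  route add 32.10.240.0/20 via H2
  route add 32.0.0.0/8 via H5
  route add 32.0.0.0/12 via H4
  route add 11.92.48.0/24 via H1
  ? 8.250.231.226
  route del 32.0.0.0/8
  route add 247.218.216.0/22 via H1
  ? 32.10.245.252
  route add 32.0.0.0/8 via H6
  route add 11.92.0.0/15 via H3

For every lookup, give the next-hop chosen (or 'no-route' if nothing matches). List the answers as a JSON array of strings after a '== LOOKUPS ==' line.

Apply in order:
  add 247.218.219.0/24 -> H4 at depth 24
  add 32.10.240.0/20 -> H2 at depth 20
  add 32.0.0.0/8 -> H5 at depth 8
  add 32.0.0.0/12 -> H4 at depth 12
  add 11.92.48.0/24 -> H1 at depth 24
  lookup 8.250.231.226: bits 000010 walk d0:-→d1:-→d2:-→d3:-→d4:-→d5:-→d6:- -> no-route
  - 32.0.0.0/8 clear@8
  add 247.218.216.0/22 -> H1 at depth 22
  lookup 32.10.245.252: bits 00100000000010101111 walk d0:-→d1:-→d2:-→d3:-→d4:-→d5:-→d6:-→d7:-→d8:-→d9:-→d10:-→d11:-→d12:H4→d13:-→d14:-→d15:-→d16:-→d17:-→d18:-→d19:-→d20:H2 -> H2
  add 32.0.0.0/8 -> H6 at depth 8
  add 11.92.0.0/15 -> H3 at depth 15

== LOOKUPS ==
["no-route","H2"]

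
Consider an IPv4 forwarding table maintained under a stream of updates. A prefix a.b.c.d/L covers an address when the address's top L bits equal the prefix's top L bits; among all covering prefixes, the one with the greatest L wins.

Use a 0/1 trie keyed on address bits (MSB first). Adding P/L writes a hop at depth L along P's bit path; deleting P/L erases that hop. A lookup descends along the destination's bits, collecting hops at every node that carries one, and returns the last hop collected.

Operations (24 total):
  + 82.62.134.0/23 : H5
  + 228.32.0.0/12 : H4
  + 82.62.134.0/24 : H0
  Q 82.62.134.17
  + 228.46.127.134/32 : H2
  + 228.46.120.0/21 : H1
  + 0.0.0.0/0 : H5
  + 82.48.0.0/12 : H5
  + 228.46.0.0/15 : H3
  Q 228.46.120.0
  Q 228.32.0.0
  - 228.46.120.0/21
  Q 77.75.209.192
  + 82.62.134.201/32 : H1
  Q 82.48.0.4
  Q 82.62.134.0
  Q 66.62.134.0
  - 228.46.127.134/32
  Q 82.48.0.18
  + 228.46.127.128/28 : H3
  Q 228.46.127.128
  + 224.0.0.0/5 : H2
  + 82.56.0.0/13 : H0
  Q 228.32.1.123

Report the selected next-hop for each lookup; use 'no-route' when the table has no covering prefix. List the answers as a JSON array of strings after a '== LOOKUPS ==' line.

Apply in order:
  add 82.62.134.0/23 -> H5 at depth 23
  add 228.32.0.0/12 -> H4 at depth 12
  add 82.62.134.0/24 -> H0 at depth 24
  lookup 82.62.134.17: bits 010100100011111010000110 walk d0:-→d1:-→d2:-→d3:-→d4:-→d5:-→d6:-→d7:-→d8:-→d9:-→d10:-→d11:-→d12:-→d13:-→d14:-→d15:-→d16:-→d17:-→d18:-→d19:-→d20:-→d21:-→d22:-→d23:H5→d24:H0 -> H0
  add 228.46.127.134/32 -> H2 at depth 32
  add 228.46.120.0/21 -> H1 at depth 21
  add 0.0.0.0/0 -> H5 at depth 0
  add 82.48.0.0/12 -> H5 at depth 12
  add 228.46.0.0/15 -> H3 at depth 15
  lookup 228.46.120.0: bits 111001000010111001111 walk d0:H5→d1:-→d2:-→d3:-→d4:-→d5:-→d6:-→d7:-→d8:-→d9:-→d10:-→d11:-→d12:H4→d13:-→d14:-→d15:H3→d16:-→d17:-→d18:-→d19:-→d20:-→d21:H1 -> H1
  lookup 228.32.0.0: bits 111001000010 walk d0:H5→d1:-→d2:-→d3:-→d4:-→d5:-→d6:-→d7:-→d8:-→d9:-→d10:-→d11:-→d12:H4 -> H4
  - 228.46.120.0/21 clear@21
  lookup 77.75.209.192: bits 010 walk d0:H5→d1:-→d2:-→d3:- -> H5
  add 82.62.134.201/32 -> H1 at depth 32
  lookup 82.48.0.4: bits 010100100011 walk d0:H5→d1:-→d2:-→d3:-→d4:-→d5:-→d6:-→d7:-→d8:-→d9:-→d10:-→d11:-→d12:H5 -> H5
  lookup 82.62.134.0: bits 010100100011111010000110 walk d0:H5→d1:-→d2:-→d3:-→d4:-→d5:-→d6:-→d7:-→d8:-→d9:-→d10:-→d11:-→d12:H5→d13:-→d14:-→d15:-→d16:-→d17:-→d18:-→d19:-→d20:-→d21:-→d22:-→d23:H5→d24:H0 -> H0
  lookup 66.62.134.0: bits 010 walk d0:H5→d1:-→d2:-→d3:- -> H5
  - 228.46.127.134/32 clear@32
  lookup 82.48.0.18: bits 010100100011 walk d0:H5→d1:-→d2:-→d3:-→d4:-→d5:-→d6:-→d7:-→d8:-→d9:-→d10:-→d11:-→d12:H5 -> H5
  add 228.46.127.128/28 -> H3 at depth 28
  lookup 228.46.127.128: bits 11100100001011100111111110000 walk d0:H5→d1:-→d2:-→d3:-→d4:-→d5:-→d6:-→d7:-→d8:-→d9:-→d10:-→d11:-→d12:H4→d13:-→d14:-→d15:H3→d16:-→d17:-→d18:-→d19:-→d20:-→d21:-→d22:-→d23:-→d24:-→d25:-→d26:-→d27:-→d28:H3→d29:- -> H3
  add 224.0.0.0/5 -> H2 at depth 5
  add 82.56.0.0/13 -> H0 at depth 13
  lookup 228.32.1.123: bits 111001000010 walk d0:H5→d1:-→d2:-→d3:-→d4:-→d5:H2→d6:-→d7:-→d8:-→d9:-→d10:-→d11:-→d12:H4 -> H4

== LOOKUPS ==
["H0","H1","H4","H5","H5","H0","H5","H5","H3","H4"]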